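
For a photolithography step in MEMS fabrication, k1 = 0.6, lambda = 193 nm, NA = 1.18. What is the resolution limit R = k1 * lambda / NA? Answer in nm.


Step 1: Identify values: k1 = 0.6, lambda = 193 nm, NA = 1.18
Step 2: R = k1 * lambda / NA
R = 0.6 * 193 / 1.18
R = 98.1 nm


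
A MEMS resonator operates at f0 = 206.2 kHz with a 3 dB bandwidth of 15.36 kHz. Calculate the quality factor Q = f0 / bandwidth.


Step 1: Q = f0 / bandwidth
Step 2: Q = 206.2 / 15.36
Q = 13.4


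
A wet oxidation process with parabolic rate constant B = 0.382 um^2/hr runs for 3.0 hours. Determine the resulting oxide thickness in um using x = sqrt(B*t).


Step 1: Compute B*t = 0.382 * 3.0 = 1.146
Step 2: x = sqrt(1.146)
x = 1.071 um


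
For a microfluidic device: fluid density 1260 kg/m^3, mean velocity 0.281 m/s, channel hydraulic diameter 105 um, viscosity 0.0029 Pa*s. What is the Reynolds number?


Step 1: Convert Dh to meters: Dh = 105e-6 m
Step 2: Re = rho * v * Dh / mu
Re = 1260 * 0.281 * 105e-6 / 0.0029
Re = 12.819


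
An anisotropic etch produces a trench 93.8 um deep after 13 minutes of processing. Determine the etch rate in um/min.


Step 1: Etch rate = depth / time
Step 2: rate = 93.8 / 13
rate = 7.215 um/min


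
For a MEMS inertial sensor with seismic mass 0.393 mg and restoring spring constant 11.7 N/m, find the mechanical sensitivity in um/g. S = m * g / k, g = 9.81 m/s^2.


Step 1: Convert mass: m = 0.393 mg = 3.93e-07 kg
Step 2: S = m * g / k = 3.93e-07 * 9.81 / 11.7
Step 3: S = 3.30e-07 m/g
Step 4: Convert to um/g: S = 0.33 um/g


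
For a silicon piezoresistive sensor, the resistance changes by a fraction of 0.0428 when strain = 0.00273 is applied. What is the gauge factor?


Step 1: Identify values.
dR/R = 0.0428, strain = 0.00273
Step 2: GF = (dR/R) / strain = 0.0428 / 0.00273
GF = 15.7


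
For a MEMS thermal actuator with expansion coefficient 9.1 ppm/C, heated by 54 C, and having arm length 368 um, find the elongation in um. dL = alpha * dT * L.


Step 1: Convert CTE: alpha = 9.1 ppm/C = 9.1e-6 /C
Step 2: dL = 9.1e-6 * 54 * 368
dL = 0.1808 um


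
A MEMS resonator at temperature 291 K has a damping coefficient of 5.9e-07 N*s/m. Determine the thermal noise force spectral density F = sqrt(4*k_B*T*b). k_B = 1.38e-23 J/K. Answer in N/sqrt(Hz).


Step 1: Compute 4 * k_B * T * b
= 4 * 1.38e-23 * 291 * 5.9e-07
= 9.4773e-27 N^2/Hz
Step 2: F_noise = sqrt(9.4773e-27)
F_noise = 9.74e-14 N/sqrt(Hz)


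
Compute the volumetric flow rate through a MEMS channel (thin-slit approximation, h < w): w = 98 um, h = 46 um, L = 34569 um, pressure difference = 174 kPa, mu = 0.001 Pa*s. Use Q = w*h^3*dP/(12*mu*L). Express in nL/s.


Step 1: Convert all dimensions to SI (meters).
w = 98e-6 m, h = 46e-6 m, L = 34569e-6 m, dP = 174e3 Pa
Step 2: Q = w * h^3 * dP / (12 * mu * L)
Q = 98e-6 * (46e-6)^3 * 174e3 / (12 * 0.001 * 34569e-6) = 4.00111244e-09 m^3/s
Step 3: Convert Q from m^3/s to nL/s (1 m^3 = 1e12 nL, so multiply by 1e12).
Q = 4001.112 nL/s


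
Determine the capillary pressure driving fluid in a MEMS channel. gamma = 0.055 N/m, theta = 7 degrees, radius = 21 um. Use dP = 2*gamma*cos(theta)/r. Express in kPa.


Step 1: cos(7 deg) = 0.9925
Step 2: Convert r to m: r = 21e-6 m
Step 3: dP = 2 * 0.055 * 0.9925 / 21e-6 = 5198.8 Pa
Step 4: Convert Pa to kPa (divide by 1000).
dP = 5.2 kPa


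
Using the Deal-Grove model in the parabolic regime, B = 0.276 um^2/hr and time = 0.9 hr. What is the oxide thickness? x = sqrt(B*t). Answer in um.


Step 1: Compute B*t = 0.276 * 0.9 = 0.2484
Step 2: x = sqrt(0.2484)
x = 0.498 um


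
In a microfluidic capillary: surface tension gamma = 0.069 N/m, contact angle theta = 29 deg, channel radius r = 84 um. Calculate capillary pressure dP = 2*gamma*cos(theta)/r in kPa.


Step 1: cos(29 deg) = 0.8746
Step 2: Convert r to m: r = 84e-6 m
Step 3: dP = 2 * 0.069 * 0.8746 / 84e-6 = 1436.8 Pa
Step 4: Convert Pa to kPa (divide by 1000).
dP = 1.44 kPa


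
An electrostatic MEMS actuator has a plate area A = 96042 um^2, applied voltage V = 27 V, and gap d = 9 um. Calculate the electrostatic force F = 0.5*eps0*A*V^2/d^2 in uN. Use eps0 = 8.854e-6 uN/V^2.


Step 1: Identify parameters.
eps0 = 8.854e-6 uN/V^2, A = 96042 um^2, V = 27 V, d = 9 um
Step 2: Compute V^2 = 27^2 = 729
Step 3: Compute d^2 = 9^2 = 81
Step 4: F = 0.5 * 8.854e-6 * 96042 * 729 / 81
F = 3.827 uN


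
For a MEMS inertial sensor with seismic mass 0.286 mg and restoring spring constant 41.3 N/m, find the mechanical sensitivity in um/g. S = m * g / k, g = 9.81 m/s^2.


Step 1: Convert mass: m = 0.286 mg = 2.86e-07 kg
Step 2: S = m * g / k = 2.86e-07 * 9.81 / 41.3
Step 3: S = 6.79e-08 m/g
Step 4: Convert to um/g: S = 0.068 um/g


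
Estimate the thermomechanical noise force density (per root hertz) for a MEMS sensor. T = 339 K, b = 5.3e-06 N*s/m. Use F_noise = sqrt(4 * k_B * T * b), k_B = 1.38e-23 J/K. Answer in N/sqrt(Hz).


Step 1: Compute 4 * k_B * T * b
= 4 * 1.38e-23 * 339 * 5.3e-06
= 9.9178e-26 N^2/Hz
Step 2: F_noise = sqrt(9.9178e-26)
F_noise = 3.15e-13 N/sqrt(Hz)


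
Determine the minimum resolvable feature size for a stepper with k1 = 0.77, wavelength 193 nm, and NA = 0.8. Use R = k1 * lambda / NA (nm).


Step 1: Identify values: k1 = 0.77, lambda = 193 nm, NA = 0.8
Step 2: R = k1 * lambda / NA
R = 0.77 * 193 / 0.8
R = 185.8 nm


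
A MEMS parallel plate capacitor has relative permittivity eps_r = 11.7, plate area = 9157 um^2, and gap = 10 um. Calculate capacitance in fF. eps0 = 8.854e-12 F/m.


Step 1: Convert area to m^2: A = 9157e-12 m^2
Step 2: Convert gap to m: d = 10e-6 m
Step 3: C = eps0 * eps_r * A / d
C = 8.854e-12 * 11.7 * 9157e-12 / 10e-6
Step 4: Convert to fF (multiply by 1e15).
C = 94.86 fF


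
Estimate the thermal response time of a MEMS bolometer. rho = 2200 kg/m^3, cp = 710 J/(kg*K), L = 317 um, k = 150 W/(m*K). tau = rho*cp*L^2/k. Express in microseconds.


Step 1: Convert L to m: L = 317e-6 m
Step 2: L^2 = (317e-6)^2 = 1.00489e-07 m^2
Step 3: tau = 2200 * 710 * 1.00489e-07 / 150 = 1.04642545e-03 s
Step 4: Convert to microseconds (multiply by 1e6).
tau = 1046.425 us


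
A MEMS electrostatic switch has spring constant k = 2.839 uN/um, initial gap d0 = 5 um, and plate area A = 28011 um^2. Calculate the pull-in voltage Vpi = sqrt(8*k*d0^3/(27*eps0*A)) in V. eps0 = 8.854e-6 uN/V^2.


Step 1: Compute numerator: 8 * k * d0^3 = 8 * 2.839 * 5^3 = 2839.0
Step 2: Compute denominator: 27 * eps0 * A = 27 * 8.854e-6 * 28011 = 6.696254
Step 3: Vpi = sqrt(2839.0 / 6.696254)
Vpi = 20.59 V


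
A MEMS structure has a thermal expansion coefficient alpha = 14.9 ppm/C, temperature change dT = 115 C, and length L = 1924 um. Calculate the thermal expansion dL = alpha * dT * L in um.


Step 1: Convert CTE: alpha = 14.9 ppm/C = 14.9e-6 /C
Step 2: dL = 14.9e-6 * 115 * 1924
dL = 3.2968 um


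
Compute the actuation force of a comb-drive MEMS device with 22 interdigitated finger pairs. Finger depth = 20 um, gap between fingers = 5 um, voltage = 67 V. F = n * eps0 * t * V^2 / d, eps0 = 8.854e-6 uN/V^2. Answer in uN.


Step 1: Parameters: n=22, eps0=8.854e-6 uN/V^2, t=20 um, V=67 V, d=5 um
Step 2: V^2 = 4489
Step 3: F = 22 * 8.854e-6 * 20 * 4489 / 5
F = 3.498 uN


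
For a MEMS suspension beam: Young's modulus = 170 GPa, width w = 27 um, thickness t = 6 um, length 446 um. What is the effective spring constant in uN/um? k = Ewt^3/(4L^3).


Step 1: Convert E to consistent units (1 GPa = 1000 uN/um^2).
E = 170 GPa = 170000 uN/um^2
Step 2: Compute t^3 = 6^3 = 216
Step 3: Compute L^3 = 446^3 = 88716536
Step 4: k = 170000 * 27 * 216 / (4 * 88716536)
k = 2.7938 uN/um


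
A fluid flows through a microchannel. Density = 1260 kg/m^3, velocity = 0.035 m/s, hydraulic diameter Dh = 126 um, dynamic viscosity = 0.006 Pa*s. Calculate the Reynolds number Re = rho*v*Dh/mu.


Step 1: Convert Dh to meters: Dh = 126e-6 m
Step 2: Re = rho * v * Dh / mu
Re = 1260 * 0.035 * 126e-6 / 0.006
Re = 0.926


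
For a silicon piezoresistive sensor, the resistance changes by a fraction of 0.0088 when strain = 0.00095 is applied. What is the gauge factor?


Step 1: Identify values.
dR/R = 0.0088, strain = 0.00095
Step 2: GF = (dR/R) / strain = 0.0088 / 0.00095
GF = 9.3


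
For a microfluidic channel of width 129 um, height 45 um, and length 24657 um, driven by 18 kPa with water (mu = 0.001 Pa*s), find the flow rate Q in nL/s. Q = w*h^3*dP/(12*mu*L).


Step 1: Convert all dimensions to SI (meters).
w = 129e-6 m, h = 45e-6 m, L = 24657e-6 m, dP = 18e3 Pa
Step 2: Q = w * h^3 * dP / (12 * mu * L)
Q = 129e-6 * (45e-6)^3 * 18e3 / (12 * 0.001 * 24657e-6) = 7.1511893e-10 m^3/s
Step 3: Convert Q from m^3/s to nL/s (1 m^3 = 1e12 nL, so multiply by 1e12).
Q = 715.119 nL/s


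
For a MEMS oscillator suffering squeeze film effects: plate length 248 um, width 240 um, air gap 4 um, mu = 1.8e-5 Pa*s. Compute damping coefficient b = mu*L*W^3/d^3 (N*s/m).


Step 1: Convert to SI.
L = 248e-6 m, W = 240e-6 m, d = 4e-6 m
Step 2: W^3 = (240e-6)^3 = 1.38e-11 m^3
Step 3: d^3 = (4e-6)^3 = 6.40e-17 m^3
Step 4: b = 1.8e-5 * 248e-6 * 1.38e-11 / 6.40e-17
b = 9.64e-04 N*s/m


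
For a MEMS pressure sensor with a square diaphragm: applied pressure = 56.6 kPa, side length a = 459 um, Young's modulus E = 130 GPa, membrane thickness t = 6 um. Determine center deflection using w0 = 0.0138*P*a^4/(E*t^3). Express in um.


Step 1: Convert pressure to compatible units (E is in GPa, so P in GPa).
P = 56.6 kPa = 56.6e-6 GPa
Step 2: Compute numerator: 0.0138 * P * a^4.
a^4 = 459^4 = 44386483761
numerator = 0.0138 * 56.6e-6 * 44386483761 = 3.466939e+04
Step 3: Compute denominator: E * t^3 = 130 * 6^3 = 28080
Step 4: w0 = numerator / denominator = 3.466939e+04 / 28080 = 1.2347 um


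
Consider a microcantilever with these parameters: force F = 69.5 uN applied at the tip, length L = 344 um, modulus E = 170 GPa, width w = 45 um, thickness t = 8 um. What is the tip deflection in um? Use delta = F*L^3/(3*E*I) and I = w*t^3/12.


Step 1: Calculate the second moment of area.
I = w * t^3 / 12 = 45 * 8^3 / 12 = 1920.0 um^4
Step 2: Convert E to consistent units (1 GPa = 1000 uN/um^2).
E = 170 GPa = 170000 uN/um^2
Step 3: Calculate tip deflection.
delta = F * L^3 / (3 * E * I)
delta = 69.5 * 344^3 / (3 * 170000 * 1920.0)
delta = 2.8893 um


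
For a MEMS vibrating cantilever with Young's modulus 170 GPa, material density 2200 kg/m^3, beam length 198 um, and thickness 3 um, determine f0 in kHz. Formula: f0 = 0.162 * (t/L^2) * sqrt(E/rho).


Step 1: Convert units to SI.
t_SI = 3e-6 m, L_SI = 198e-6 m
Step 2: Calculate sqrt(E/rho).
sqrt(170e9 / 2200) = 8790.49 m/s
Step 3: Compute f0.
f0 = 0.162 * 3e-6 / (198e-6)^2 * 8790.49 = 108973.0 Hz = 108.97 kHz


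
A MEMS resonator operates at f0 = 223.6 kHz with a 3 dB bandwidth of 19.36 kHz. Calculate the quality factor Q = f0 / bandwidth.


Step 1: Q = f0 / bandwidth
Step 2: Q = 223.6 / 19.36
Q = 11.5


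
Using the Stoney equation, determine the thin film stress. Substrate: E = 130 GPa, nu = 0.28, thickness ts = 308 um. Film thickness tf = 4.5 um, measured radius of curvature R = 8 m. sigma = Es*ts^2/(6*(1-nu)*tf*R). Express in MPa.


Step 1: Compute numerator: Es * ts^2 = 130 * 308^2 = 12332320 (GPa*um^2)
Step 2: Compute denominator (R in um): 6*(1-nu)*tf*R = 6*0.72*4.5*8e6 = 155520000.0 (um^2)
Step 3: sigma (GPa) = 12332320 / 155520000.0 = 7.9297e-02 GPa
Step 4: Convert to MPa (x1000): sigma = 79.3 MPa


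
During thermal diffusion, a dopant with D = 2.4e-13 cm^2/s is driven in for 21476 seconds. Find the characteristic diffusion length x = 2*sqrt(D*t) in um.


Step 1: Compute D*t = 2.4e-13 * 21476 = 5.15424e-09 cm^2
Step 2: sqrt(D*t) = 7.1793e-05 cm
Step 3: x = 2 * 7.1793e-05 cm = 1.43586e-04 cm
Step 4: Convert to um (1 cm = 1e4 um): x = 1.436 um


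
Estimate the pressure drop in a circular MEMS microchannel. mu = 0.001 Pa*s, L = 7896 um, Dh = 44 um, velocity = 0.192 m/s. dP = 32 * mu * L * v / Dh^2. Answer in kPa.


Step 1: Convert to SI: L = 7896e-6 m, Dh = 44e-6 m
Step 2: dP = 32 * 0.001 * 7896e-6 * 0.192 / (44e-6)^2
Step 3: dP = 25058.38 Pa
Step 4: Convert to kPa: dP = 25.06 kPa


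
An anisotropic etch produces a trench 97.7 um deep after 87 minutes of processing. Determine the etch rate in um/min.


Step 1: Etch rate = depth / time
Step 2: rate = 97.7 / 87
rate = 1.123 um/min


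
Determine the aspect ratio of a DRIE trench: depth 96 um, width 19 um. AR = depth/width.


Step 1: AR = depth / width
Step 2: AR = 96 / 19
AR = 5.1


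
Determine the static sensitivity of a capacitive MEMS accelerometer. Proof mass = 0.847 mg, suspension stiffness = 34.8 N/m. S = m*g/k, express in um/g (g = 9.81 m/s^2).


Step 1: Convert mass: m = 0.847 mg = 8.47e-07 kg
Step 2: S = m * g / k = 8.47e-07 * 9.81 / 34.8
Step 3: S = 2.39e-07 m/g
Step 4: Convert to um/g: S = 0.239 um/g


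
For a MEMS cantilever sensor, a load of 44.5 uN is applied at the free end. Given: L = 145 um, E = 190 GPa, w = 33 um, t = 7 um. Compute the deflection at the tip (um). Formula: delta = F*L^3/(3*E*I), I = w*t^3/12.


Step 1: Calculate the second moment of area.
I = w * t^3 / 12 = 33 * 7^3 / 12 = 943.25 um^4
Step 2: Convert E to consistent units (1 GPa = 1000 uN/um^2).
E = 190 GPa = 190000 uN/um^2
Step 3: Calculate tip deflection.
delta = F * L^3 / (3 * E * I)
delta = 44.5 * 145^3 / (3 * 190000 * 943.25)
delta = 0.2523 um


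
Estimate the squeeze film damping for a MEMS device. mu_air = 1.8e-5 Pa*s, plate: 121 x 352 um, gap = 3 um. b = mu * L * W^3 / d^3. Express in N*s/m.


Step 1: Convert to SI.
L = 121e-6 m, W = 352e-6 m, d = 3e-6 m
Step 2: W^3 = (352e-6)^3 = 4.36e-11 m^3
Step 3: d^3 = (3e-6)^3 = 2.70e-17 m^3
Step 4: b = 1.8e-5 * 121e-6 * 4.36e-11 / 2.70e-17
b = 3.52e-03 N*s/m


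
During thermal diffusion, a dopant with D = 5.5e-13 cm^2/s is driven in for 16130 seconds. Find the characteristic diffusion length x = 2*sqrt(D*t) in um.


Step 1: Compute D*t = 5.5e-13 * 16130 = 8.8715e-09 cm^2
Step 2: sqrt(D*t) = 9.41886e-05 cm
Step 3: x = 2 * 9.41886e-05 cm = 1.883772e-04 cm
Step 4: Convert to um (1 cm = 1e4 um): x = 1.884 um


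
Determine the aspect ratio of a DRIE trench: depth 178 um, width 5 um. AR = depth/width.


Step 1: AR = depth / width
Step 2: AR = 178 / 5
AR = 35.6


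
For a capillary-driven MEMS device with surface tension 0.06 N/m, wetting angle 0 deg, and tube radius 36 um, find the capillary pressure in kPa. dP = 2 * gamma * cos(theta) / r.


Step 1: cos(0 deg) = 1.0
Step 2: Convert r to m: r = 36e-6 m
Step 3: dP = 2 * 0.06 * 1.0 / 36e-6 = 3333.3 Pa
Step 4: Convert Pa to kPa (divide by 1000).
dP = 3.33 kPa


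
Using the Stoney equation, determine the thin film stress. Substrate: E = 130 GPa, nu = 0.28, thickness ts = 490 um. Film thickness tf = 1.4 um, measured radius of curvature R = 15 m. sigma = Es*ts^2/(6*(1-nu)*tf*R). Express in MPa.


Step 1: Compute numerator: Es * ts^2 = 130 * 490^2 = 31213000 (GPa*um^2)
Step 2: Compute denominator (R in um): 6*(1-nu)*tf*R = 6*0.72*1.4*15e6 = 90720000.0 (um^2)
Step 3: sigma (GPa) = 31213000 / 90720000.0 = 3.44059e-01 GPa
Step 4: Convert to MPa (x1000): sigma = 344.1 MPa


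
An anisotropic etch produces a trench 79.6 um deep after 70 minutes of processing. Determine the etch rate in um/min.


Step 1: Etch rate = depth / time
Step 2: rate = 79.6 / 70
rate = 1.137 um/min


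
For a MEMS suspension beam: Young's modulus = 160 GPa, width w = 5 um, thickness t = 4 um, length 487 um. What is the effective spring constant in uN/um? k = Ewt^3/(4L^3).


Step 1: Convert E to consistent units (1 GPa = 1000 uN/um^2).
E = 160 GPa = 160000 uN/um^2
Step 2: Compute t^3 = 4^3 = 64
Step 3: Compute L^3 = 487^3 = 115501303
Step 4: k = 160000 * 5 * 64 / (4 * 115501303)
k = 0.1108 uN/um


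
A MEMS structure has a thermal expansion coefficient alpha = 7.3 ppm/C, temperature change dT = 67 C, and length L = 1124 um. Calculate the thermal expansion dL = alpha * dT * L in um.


Step 1: Convert CTE: alpha = 7.3 ppm/C = 7.3e-6 /C
Step 2: dL = 7.3e-6 * 67 * 1124
dL = 0.5497 um


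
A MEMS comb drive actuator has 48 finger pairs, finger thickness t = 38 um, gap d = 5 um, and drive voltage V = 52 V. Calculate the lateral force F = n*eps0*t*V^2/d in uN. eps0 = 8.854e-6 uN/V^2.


Step 1: Parameters: n=48, eps0=8.854e-6 uN/V^2, t=38 um, V=52 V, d=5 um
Step 2: V^2 = 2704
Step 3: F = 48 * 8.854e-6 * 38 * 2704 / 5
F = 8.734 uN


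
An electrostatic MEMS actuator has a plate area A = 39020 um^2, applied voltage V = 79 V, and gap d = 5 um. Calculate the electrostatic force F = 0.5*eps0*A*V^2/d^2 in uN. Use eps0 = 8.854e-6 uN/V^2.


Step 1: Identify parameters.
eps0 = 8.854e-6 uN/V^2, A = 39020 um^2, V = 79 V, d = 5 um
Step 2: Compute V^2 = 79^2 = 6241
Step 3: Compute d^2 = 5^2 = 25
Step 4: F = 0.5 * 8.854e-6 * 39020 * 6241 / 25
F = 43.123 uN


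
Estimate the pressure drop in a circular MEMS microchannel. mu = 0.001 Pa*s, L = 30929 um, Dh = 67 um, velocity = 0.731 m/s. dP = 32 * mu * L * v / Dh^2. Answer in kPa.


Step 1: Convert to SI: L = 30929e-6 m, Dh = 67e-6 m
Step 2: dP = 32 * 0.001 * 30929e-6 * 0.731 / (67e-6)^2
Step 3: dP = 161169.79 Pa
Step 4: Convert to kPa: dP = 161.17 kPa


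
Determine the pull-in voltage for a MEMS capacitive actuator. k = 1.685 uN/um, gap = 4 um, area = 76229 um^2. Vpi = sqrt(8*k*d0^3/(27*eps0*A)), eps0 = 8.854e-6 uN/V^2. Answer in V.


Step 1: Compute numerator: 8 * k * d0^3 = 8 * 1.685 * 4^3 = 862.72
Step 2: Compute denominator: 27 * eps0 * A = 27 * 8.854e-6 * 76229 = 18.223152
Step 3: Vpi = sqrt(862.72 / 18.223152)
Vpi = 6.88 V


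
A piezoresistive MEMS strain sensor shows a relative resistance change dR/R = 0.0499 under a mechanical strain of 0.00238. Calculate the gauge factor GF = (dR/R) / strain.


Step 1: Identify values.
dR/R = 0.0499, strain = 0.00238
Step 2: GF = (dR/R) / strain = 0.0499 / 0.00238
GF = 21.0


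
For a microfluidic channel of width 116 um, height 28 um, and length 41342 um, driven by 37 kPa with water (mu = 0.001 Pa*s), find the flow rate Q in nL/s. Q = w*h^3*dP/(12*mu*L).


Step 1: Convert all dimensions to SI (meters).
w = 116e-6 m, h = 28e-6 m, L = 41342e-6 m, dP = 37e3 Pa
Step 2: Q = w * h^3 * dP / (12 * mu * L)
Q = 116e-6 * (28e-6)^3 * 37e3 / (12 * 0.001 * 41342e-6) = 1.8991579e-10 m^3/s
Step 3: Convert Q from m^3/s to nL/s (1 m^3 = 1e12 nL, so multiply by 1e12).
Q = 189.916 nL/s


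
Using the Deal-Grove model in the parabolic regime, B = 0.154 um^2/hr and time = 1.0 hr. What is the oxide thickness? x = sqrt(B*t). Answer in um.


Step 1: Compute B*t = 0.154 * 1.0 = 0.154
Step 2: x = sqrt(0.154)
x = 0.392 um


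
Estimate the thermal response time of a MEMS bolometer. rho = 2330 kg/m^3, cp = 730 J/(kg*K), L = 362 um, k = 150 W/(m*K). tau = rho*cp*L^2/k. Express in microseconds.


Step 1: Convert L to m: L = 362e-6 m
Step 2: L^2 = (362e-6)^2 = 1.31044e-07 m^2
Step 3: tau = 2330 * 730 * 1.31044e-07 / 150 = 1.4859516e-03 s
Step 4: Convert to microseconds (multiply by 1e6).
tau = 1485.952 us


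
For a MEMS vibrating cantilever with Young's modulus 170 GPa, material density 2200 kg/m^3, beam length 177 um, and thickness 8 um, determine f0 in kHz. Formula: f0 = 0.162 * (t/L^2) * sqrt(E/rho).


Step 1: Convert units to SI.
t_SI = 8e-6 m, L_SI = 177e-6 m
Step 2: Calculate sqrt(E/rho).
sqrt(170e9 / 2200) = 8790.49 m/s
Step 3: Compute f0.
f0 = 0.162 * 8e-6 / (177e-6)^2 * 8790.49 = 363639.9 Hz = 363.64 kHz


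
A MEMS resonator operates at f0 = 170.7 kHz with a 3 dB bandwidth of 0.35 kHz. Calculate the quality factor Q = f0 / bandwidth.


Step 1: Q = f0 / bandwidth
Step 2: Q = 170.7 / 0.35
Q = 487.7


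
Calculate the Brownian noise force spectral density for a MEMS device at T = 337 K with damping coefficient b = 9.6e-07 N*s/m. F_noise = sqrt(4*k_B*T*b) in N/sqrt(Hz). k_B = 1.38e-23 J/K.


Step 1: Compute 4 * k_B * T * b
= 4 * 1.38e-23 * 337 * 9.6e-07
= 1.7858e-26 N^2/Hz
Step 2: F_noise = sqrt(1.7858e-26)
F_noise = 1.34e-13 N/sqrt(Hz)


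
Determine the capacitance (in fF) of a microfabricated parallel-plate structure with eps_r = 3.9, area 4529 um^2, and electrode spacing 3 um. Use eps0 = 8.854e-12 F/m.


Step 1: Convert area to m^2: A = 4529e-12 m^2
Step 2: Convert gap to m: d = 3e-6 m
Step 3: C = eps0 * eps_r * A / d
C = 8.854e-12 * 3.9 * 4529e-12 / 3e-6
Step 4: Convert to fF (multiply by 1e15).
C = 52.13 fF


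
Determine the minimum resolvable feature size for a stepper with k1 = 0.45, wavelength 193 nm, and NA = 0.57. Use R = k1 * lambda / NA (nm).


Step 1: Identify values: k1 = 0.45, lambda = 193 nm, NA = 0.57
Step 2: R = k1 * lambda / NA
R = 0.45 * 193 / 0.57
R = 152.4 nm


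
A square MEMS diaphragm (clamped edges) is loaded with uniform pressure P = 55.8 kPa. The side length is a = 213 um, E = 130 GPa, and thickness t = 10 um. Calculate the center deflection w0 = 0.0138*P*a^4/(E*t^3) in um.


Step 1: Convert pressure to compatible units (E is in GPa, so P in GPa).
P = 55.8 kPa = 55.8e-6 GPa
Step 2: Compute numerator: 0.0138 * P * a^4.
a^4 = 213^4 = 2058346161
numerator = 0.0138 * 55.8e-6 * 2058346161 = 1.585e+03
Step 3: Compute denominator: E * t^3 = 130 * 10^3 = 130000
Step 4: w0 = numerator / denominator = 1.585e+03 / 130000 = 0.0122 um


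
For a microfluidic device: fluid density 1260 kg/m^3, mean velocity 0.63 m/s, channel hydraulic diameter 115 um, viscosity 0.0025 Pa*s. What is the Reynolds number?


Step 1: Convert Dh to meters: Dh = 115e-6 m
Step 2: Re = rho * v * Dh / mu
Re = 1260 * 0.63 * 115e-6 / 0.0025
Re = 36.515


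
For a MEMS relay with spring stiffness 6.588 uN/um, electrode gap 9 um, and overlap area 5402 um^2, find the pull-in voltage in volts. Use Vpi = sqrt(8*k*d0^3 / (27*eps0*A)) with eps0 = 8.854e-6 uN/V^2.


Step 1: Compute numerator: 8 * k * d0^3 = 8 * 6.588 * 9^3 = 38421.216
Step 2: Compute denominator: 27 * eps0 * A = 27 * 8.854e-6 * 5402 = 1.291391
Step 3: Vpi = sqrt(38421.216 / 1.291391)
Vpi = 172.49 V


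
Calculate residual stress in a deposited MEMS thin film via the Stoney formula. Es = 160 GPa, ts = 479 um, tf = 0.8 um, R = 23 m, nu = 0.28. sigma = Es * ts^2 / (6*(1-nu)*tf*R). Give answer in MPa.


Step 1: Compute numerator: Es * ts^2 = 160 * 479^2 = 36710560 (GPa*um^2)
Step 2: Compute denominator (R in um): 6*(1-nu)*tf*R = 6*0.72*0.8*23e6 = 79488000.0 (um^2)
Step 3: sigma (GPa) = 36710560 / 79488000.0 = 4.61838e-01 GPa
Step 4: Convert to MPa (x1000): sigma = 461.8 MPa


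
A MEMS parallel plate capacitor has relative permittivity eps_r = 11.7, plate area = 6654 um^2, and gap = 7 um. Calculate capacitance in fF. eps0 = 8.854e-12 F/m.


Step 1: Convert area to m^2: A = 6654e-12 m^2
Step 2: Convert gap to m: d = 7e-6 m
Step 3: C = eps0 * eps_r * A / d
C = 8.854e-12 * 11.7 * 6654e-12 / 7e-6
Step 4: Convert to fF (multiply by 1e15).
C = 98.47 fF


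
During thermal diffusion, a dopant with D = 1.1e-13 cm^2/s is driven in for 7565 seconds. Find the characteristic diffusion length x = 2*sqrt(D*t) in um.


Step 1: Compute D*t = 1.1e-13 * 7565 = 8.3215e-10 cm^2
Step 2: sqrt(D*t) = 2.8847e-05 cm
Step 3: x = 2 * 2.8847e-05 cm = 5.7694e-05 cm
Step 4: Convert to um (1 cm = 1e4 um): x = 0.577 um


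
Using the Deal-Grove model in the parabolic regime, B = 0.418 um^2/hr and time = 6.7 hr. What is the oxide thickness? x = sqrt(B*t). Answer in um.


Step 1: Compute B*t = 0.418 * 6.7 = 2.8006
Step 2: x = sqrt(2.8006)
x = 1.673 um


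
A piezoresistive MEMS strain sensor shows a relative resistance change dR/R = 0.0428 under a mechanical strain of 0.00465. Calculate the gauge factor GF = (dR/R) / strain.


Step 1: Identify values.
dR/R = 0.0428, strain = 0.00465
Step 2: GF = (dR/R) / strain = 0.0428 / 0.00465
GF = 9.2


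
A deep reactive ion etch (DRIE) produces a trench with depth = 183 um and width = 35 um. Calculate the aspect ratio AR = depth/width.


Step 1: AR = depth / width
Step 2: AR = 183 / 35
AR = 5.2


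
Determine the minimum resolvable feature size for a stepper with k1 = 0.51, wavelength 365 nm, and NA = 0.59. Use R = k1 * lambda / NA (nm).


Step 1: Identify values: k1 = 0.51, lambda = 365 nm, NA = 0.59
Step 2: R = k1 * lambda / NA
R = 0.51 * 365 / 0.59
R = 315.5 nm


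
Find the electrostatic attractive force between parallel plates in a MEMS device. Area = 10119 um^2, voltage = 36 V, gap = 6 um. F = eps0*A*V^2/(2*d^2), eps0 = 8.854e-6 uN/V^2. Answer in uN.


Step 1: Identify parameters.
eps0 = 8.854e-6 uN/V^2, A = 10119 um^2, V = 36 V, d = 6 um
Step 2: Compute V^2 = 36^2 = 1296
Step 3: Compute d^2 = 6^2 = 36
Step 4: F = 0.5 * 8.854e-6 * 10119 * 1296 / 36
F = 1.613 uN


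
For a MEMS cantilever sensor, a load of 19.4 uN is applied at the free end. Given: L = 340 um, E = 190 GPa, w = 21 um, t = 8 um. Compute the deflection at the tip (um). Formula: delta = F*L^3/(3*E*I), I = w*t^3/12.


Step 1: Calculate the second moment of area.
I = w * t^3 / 12 = 21 * 8^3 / 12 = 896.0 um^4
Step 2: Convert E to consistent units (1 GPa = 1000 uN/um^2).
E = 190 GPa = 190000 uN/um^2
Step 3: Calculate tip deflection.
delta = F * L^3 / (3 * E * I)
delta = 19.4 * 340^3 / (3 * 190000 * 896.0)
delta = 1.493 um


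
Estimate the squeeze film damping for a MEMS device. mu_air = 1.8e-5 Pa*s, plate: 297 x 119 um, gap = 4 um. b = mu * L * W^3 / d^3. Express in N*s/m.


Step 1: Convert to SI.
L = 297e-6 m, W = 119e-6 m, d = 4e-6 m
Step 2: W^3 = (119e-6)^3 = 1.69e-12 m^3
Step 3: d^3 = (4e-6)^3 = 6.40e-17 m^3
Step 4: b = 1.8e-5 * 297e-6 * 1.69e-12 / 6.40e-17
b = 1.41e-04 N*s/m


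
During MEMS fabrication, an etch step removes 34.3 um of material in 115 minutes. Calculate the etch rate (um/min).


Step 1: Etch rate = depth / time
Step 2: rate = 34.3 / 115
rate = 0.298 um/min


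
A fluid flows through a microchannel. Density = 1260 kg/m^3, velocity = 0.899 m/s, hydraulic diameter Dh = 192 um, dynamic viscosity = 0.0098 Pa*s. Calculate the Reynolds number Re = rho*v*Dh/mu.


Step 1: Convert Dh to meters: Dh = 192e-6 m
Step 2: Re = rho * v * Dh / mu
Re = 1260 * 0.899 * 192e-6 / 0.0098
Re = 22.192


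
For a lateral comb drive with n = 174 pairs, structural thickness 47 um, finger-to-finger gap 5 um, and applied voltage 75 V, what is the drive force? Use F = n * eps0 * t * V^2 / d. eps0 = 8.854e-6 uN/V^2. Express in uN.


Step 1: Parameters: n=174, eps0=8.854e-6 uN/V^2, t=47 um, V=75 V, d=5 um
Step 2: V^2 = 5625
Step 3: F = 174 * 8.854e-6 * 47 * 5625 / 5
F = 81.459 uN


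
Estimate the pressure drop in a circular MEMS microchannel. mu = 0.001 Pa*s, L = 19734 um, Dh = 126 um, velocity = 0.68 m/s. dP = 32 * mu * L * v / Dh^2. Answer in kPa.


Step 1: Convert to SI: L = 19734e-6 m, Dh = 126e-6 m
Step 2: dP = 32 * 0.001 * 19734e-6 * 0.68 / (126e-6)^2
Step 3: dP = 27047.86 Pa
Step 4: Convert to kPa: dP = 27.05 kPa


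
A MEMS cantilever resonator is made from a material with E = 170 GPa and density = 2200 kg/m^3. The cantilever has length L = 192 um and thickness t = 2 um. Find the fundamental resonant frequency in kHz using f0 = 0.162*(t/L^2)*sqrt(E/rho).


Step 1: Convert units to SI.
t_SI = 2e-6 m, L_SI = 192e-6 m
Step 2: Calculate sqrt(E/rho).
sqrt(170e9 / 2200) = 8790.49 m/s
Step 3: Compute f0.
f0 = 0.162 * 2e-6 / (192e-6)^2 * 8790.49 = 77260.2 Hz = 77.26 kHz


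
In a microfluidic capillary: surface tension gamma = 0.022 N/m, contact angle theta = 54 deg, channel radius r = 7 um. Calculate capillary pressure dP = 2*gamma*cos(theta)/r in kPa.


Step 1: cos(54 deg) = 0.5878
Step 2: Convert r to m: r = 7e-6 m
Step 3: dP = 2 * 0.022 * 0.5878 / 7e-6 = 3694.7 Pa
Step 4: Convert Pa to kPa (divide by 1000).
dP = 3.69 kPa


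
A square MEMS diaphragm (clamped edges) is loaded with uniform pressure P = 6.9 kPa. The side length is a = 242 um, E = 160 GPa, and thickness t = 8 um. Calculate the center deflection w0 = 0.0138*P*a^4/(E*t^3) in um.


Step 1: Convert pressure to compatible units (E is in GPa, so P in GPa).
P = 6.9 kPa = 6.9e-6 GPa
Step 2: Compute numerator: 0.0138 * P * a^4.
a^4 = 242^4 = 3429742096
numerator = 0.0138 * 6.9e-6 * 3429742096 = 3.27e+02
Step 3: Compute denominator: E * t^3 = 160 * 8^3 = 81920
Step 4: w0 = numerator / denominator = 3.27e+02 / 81920 = 0.004 um


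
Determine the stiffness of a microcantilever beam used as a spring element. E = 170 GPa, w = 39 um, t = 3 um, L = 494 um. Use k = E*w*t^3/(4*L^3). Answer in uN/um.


Step 1: Convert E to consistent units (1 GPa = 1000 uN/um^2).
E = 170 GPa = 170000 uN/um^2
Step 2: Compute t^3 = 3^3 = 27
Step 3: Compute L^3 = 494^3 = 120553784
Step 4: k = 170000 * 39 * 27 / (4 * 120553784)
k = 0.3712 uN/um


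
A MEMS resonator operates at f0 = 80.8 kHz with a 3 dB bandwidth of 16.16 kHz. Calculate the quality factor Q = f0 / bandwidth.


Step 1: Q = f0 / bandwidth
Step 2: Q = 80.8 / 16.16
Q = 5.0


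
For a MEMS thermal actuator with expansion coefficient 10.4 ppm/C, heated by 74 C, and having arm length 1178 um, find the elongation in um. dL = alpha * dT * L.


Step 1: Convert CTE: alpha = 10.4 ppm/C = 10.4e-6 /C
Step 2: dL = 10.4e-6 * 74 * 1178
dL = 0.9066 um


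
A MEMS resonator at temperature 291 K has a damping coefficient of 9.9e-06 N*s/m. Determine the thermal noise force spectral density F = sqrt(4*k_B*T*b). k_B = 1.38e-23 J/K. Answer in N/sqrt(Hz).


Step 1: Compute 4 * k_B * T * b
= 4 * 1.38e-23 * 291 * 9.9e-06
= 1.5903e-25 N^2/Hz
Step 2: F_noise = sqrt(1.5903e-25)
F_noise = 3.99e-13 N/sqrt(Hz)


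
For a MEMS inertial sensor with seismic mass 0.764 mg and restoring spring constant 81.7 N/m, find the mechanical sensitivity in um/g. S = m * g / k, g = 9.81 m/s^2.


Step 1: Convert mass: m = 0.764 mg = 7.64e-07 kg
Step 2: S = m * g / k = 7.64e-07 * 9.81 / 81.7
Step 3: S = 9.17e-08 m/g
Step 4: Convert to um/g: S = 0.092 um/g


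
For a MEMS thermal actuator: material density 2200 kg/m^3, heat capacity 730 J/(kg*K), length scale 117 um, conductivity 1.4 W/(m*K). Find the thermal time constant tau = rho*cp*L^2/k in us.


Step 1: Convert L to m: L = 117e-6 m
Step 2: L^2 = (117e-6)^2 = 1.3689e-08 m^2
Step 3: tau = 2200 * 730 * 1.3689e-08 / 1.4 = 1.570323857e-02 s
Step 4: Convert to microseconds (multiply by 1e6).
tau = 15703.239 us


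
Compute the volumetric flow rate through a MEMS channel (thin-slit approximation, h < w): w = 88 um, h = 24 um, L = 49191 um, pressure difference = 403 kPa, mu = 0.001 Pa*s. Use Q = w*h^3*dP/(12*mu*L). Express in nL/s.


Step 1: Convert all dimensions to SI (meters).
w = 88e-6 m, h = 24e-6 m, L = 49191e-6 m, dP = 403e3 Pa
Step 2: Q = w * h^3 * dP / (12 * mu * L)
Q = 88e-6 * (24e-6)^3 * 403e3 / (12 * 0.001 * 49191e-6) = 8.3052851e-10 m^3/s
Step 3: Convert Q from m^3/s to nL/s (1 m^3 = 1e12 nL, so multiply by 1e12).
Q = 830.529 nL/s


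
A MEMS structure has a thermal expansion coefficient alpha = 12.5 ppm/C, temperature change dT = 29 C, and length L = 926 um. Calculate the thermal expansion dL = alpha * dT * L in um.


Step 1: Convert CTE: alpha = 12.5 ppm/C = 12.5e-6 /C
Step 2: dL = 12.5e-6 * 29 * 926
dL = 0.3357 um


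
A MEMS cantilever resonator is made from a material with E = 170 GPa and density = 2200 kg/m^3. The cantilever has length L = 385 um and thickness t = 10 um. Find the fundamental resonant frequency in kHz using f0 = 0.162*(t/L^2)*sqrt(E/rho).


Step 1: Convert units to SI.
t_SI = 10e-6 m, L_SI = 385e-6 m
Step 2: Calculate sqrt(E/rho).
sqrt(170e9 / 2200) = 8790.49 m/s
Step 3: Compute f0.
f0 = 0.162 * 10e-6 / (385e-6)^2 * 8790.49 = 96074.2 Hz = 96.07 kHz


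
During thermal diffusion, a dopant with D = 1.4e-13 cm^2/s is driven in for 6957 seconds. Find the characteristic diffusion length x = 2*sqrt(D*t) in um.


Step 1: Compute D*t = 1.4e-13 * 6957 = 9.7398e-10 cm^2
Step 2: sqrt(D*t) = 3.1209e-05 cm
Step 3: x = 2 * 3.1209e-05 cm = 6.2418e-05 cm
Step 4: Convert to um (1 cm = 1e4 um): x = 0.624 um


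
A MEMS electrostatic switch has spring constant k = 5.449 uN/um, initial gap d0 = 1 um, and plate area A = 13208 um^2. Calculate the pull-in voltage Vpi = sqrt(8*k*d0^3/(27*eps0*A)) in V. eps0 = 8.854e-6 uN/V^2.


Step 1: Compute numerator: 8 * k * d0^3 = 8 * 5.449 * 1^3 = 43.592
Step 2: Compute denominator: 27 * eps0 * A = 27 * 8.854e-6 * 13208 = 3.157478
Step 3: Vpi = sqrt(43.592 / 3.157478)
Vpi = 3.72 V


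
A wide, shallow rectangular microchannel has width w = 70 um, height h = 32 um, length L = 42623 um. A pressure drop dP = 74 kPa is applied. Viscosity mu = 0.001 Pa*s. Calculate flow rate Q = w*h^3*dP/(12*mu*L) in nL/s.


Step 1: Convert all dimensions to SI (meters).
w = 70e-6 m, h = 32e-6 m, L = 42623e-6 m, dP = 74e3 Pa
Step 2: Q = w * h^3 * dP / (12 * mu * L)
Q = 70e-6 * (32e-6)^3 * 74e3 / (12 * 0.001 * 42623e-6) = 3.318596e-10 m^3/s
Step 3: Convert Q from m^3/s to nL/s (1 m^3 = 1e12 nL, so multiply by 1e12).
Q = 331.86 nL/s


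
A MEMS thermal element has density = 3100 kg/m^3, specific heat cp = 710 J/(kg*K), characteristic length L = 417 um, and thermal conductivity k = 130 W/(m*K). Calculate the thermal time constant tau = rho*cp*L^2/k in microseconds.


Step 1: Convert L to m: L = 417e-6 m
Step 2: L^2 = (417e-6)^2 = 1.73889e-07 m^2
Step 3: tau = 3100 * 710 * 1.73889e-07 / 130 = 2.94407453e-03 s
Step 4: Convert to microseconds (multiply by 1e6).
tau = 2944.075 us


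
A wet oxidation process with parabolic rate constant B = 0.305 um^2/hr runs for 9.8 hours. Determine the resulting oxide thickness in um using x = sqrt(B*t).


Step 1: Compute B*t = 0.305 * 9.8 = 2.989
Step 2: x = sqrt(2.989)
x = 1.729 um


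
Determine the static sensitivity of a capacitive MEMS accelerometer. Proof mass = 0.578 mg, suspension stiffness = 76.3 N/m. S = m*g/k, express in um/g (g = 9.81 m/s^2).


Step 1: Convert mass: m = 0.578 mg = 5.78e-07 kg
Step 2: S = m * g / k = 5.78e-07 * 9.81 / 76.3
Step 3: S = 7.43e-08 m/g
Step 4: Convert to um/g: S = 0.074 um/g


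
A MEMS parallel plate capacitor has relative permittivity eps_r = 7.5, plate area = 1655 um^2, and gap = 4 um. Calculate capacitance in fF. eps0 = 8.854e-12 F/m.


Step 1: Convert area to m^2: A = 1655e-12 m^2
Step 2: Convert gap to m: d = 4e-6 m
Step 3: C = eps0 * eps_r * A / d
C = 8.854e-12 * 7.5 * 1655e-12 / 4e-6
Step 4: Convert to fF (multiply by 1e15).
C = 27.48 fF


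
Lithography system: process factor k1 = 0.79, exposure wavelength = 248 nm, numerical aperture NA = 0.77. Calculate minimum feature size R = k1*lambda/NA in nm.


Step 1: Identify values: k1 = 0.79, lambda = 248 nm, NA = 0.77
Step 2: R = k1 * lambda / NA
R = 0.79 * 248 / 0.77
R = 254.4 nm


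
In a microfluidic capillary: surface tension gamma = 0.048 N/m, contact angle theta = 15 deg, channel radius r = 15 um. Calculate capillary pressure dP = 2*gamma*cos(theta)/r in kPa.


Step 1: cos(15 deg) = 0.9659
Step 2: Convert r to m: r = 15e-6 m
Step 3: dP = 2 * 0.048 * 0.9659 / 15e-6 = 6181.8 Pa
Step 4: Convert Pa to kPa (divide by 1000).
dP = 6.18 kPa


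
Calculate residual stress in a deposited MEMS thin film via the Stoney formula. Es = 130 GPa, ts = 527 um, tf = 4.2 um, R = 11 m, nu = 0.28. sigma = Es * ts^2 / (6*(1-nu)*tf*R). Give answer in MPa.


Step 1: Compute numerator: Es * ts^2 = 130 * 527^2 = 36104770 (GPa*um^2)
Step 2: Compute denominator (R in um): 6*(1-nu)*tf*R = 6*0.72*4.2*11e6 = 199584000.0 (um^2)
Step 3: sigma (GPa) = 36104770 / 199584000.0 = 1.809e-01 GPa
Step 4: Convert to MPa (x1000): sigma = 180.9 MPa


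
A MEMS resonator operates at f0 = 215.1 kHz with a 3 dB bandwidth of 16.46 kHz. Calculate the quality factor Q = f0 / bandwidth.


Step 1: Q = f0 / bandwidth
Step 2: Q = 215.1 / 16.46
Q = 13.1


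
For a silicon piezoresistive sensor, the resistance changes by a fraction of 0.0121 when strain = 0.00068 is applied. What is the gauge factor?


Step 1: Identify values.
dR/R = 0.0121, strain = 0.00068
Step 2: GF = (dR/R) / strain = 0.0121 / 0.00068
GF = 17.8


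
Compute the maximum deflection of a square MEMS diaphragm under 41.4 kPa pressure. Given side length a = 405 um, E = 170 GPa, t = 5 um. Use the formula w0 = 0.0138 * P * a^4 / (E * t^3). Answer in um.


Step 1: Convert pressure to compatible units (E is in GPa, so P in GPa).
P = 41.4 kPa = 41.4e-6 GPa
Step 2: Compute numerator: 0.0138 * P * a^4.
a^4 = 405^4 = 26904200625
numerator = 0.0138 * 41.4e-6 * 26904200625 = 1.53709e+04
Step 3: Compute denominator: E * t^3 = 170 * 5^3 = 21250
Step 4: w0 = numerator / denominator = 1.53709e+04 / 21250 = 0.7233 um


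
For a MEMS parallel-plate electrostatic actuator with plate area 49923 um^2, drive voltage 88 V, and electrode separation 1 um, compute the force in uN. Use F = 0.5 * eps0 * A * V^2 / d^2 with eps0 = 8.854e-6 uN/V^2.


Step 1: Identify parameters.
eps0 = 8.854e-6 uN/V^2, A = 49923 um^2, V = 88 V, d = 1 um
Step 2: Compute V^2 = 88^2 = 7744
Step 3: Compute d^2 = 1^2 = 1
Step 4: F = 0.5 * 8.854e-6 * 49923 * 7744 / 1
F = 1711.495 uN


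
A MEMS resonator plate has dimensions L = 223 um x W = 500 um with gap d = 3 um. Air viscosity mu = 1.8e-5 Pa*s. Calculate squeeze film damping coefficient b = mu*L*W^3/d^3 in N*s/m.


Step 1: Convert to SI.
L = 223e-6 m, W = 500e-6 m, d = 3e-6 m
Step 2: W^3 = (500e-6)^3 = 1.25e-10 m^3
Step 3: d^3 = (3e-6)^3 = 2.70e-17 m^3
Step 4: b = 1.8e-5 * 223e-6 * 1.25e-10 / 2.70e-17
b = 1.86e-02 N*s/m


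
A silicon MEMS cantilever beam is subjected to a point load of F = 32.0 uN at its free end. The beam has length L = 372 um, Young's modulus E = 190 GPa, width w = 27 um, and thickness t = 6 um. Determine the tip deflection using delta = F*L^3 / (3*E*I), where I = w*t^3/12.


Step 1: Calculate the second moment of area.
I = w * t^3 / 12 = 27 * 6^3 / 12 = 486.0 um^4
Step 2: Convert E to consistent units (1 GPa = 1000 uN/um^2).
E = 190 GPa = 190000 uN/um^2
Step 3: Calculate tip deflection.
delta = F * L^3 / (3 * E * I)
delta = 32.0 * 372^3 / (3 * 190000 * 486.0)
delta = 5.9466 um


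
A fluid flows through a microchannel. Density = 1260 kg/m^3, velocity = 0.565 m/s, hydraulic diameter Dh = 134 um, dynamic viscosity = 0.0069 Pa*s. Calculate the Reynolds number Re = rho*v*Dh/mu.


Step 1: Convert Dh to meters: Dh = 134e-6 m
Step 2: Re = rho * v * Dh / mu
Re = 1260 * 0.565 * 134e-6 / 0.0069
Re = 13.825


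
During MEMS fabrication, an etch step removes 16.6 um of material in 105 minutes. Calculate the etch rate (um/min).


Step 1: Etch rate = depth / time
Step 2: rate = 16.6 / 105
rate = 0.158 um/min


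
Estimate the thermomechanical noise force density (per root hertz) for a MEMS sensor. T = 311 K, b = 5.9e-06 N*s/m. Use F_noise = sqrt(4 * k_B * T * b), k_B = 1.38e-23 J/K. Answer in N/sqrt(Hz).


Step 1: Compute 4 * k_B * T * b
= 4 * 1.38e-23 * 311 * 5.9e-06
= 1.0129e-25 N^2/Hz
Step 2: F_noise = sqrt(1.0129e-25)
F_noise = 3.18e-13 N/sqrt(Hz)


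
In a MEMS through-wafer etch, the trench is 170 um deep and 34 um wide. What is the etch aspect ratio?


Step 1: AR = depth / width
Step 2: AR = 170 / 34
AR = 5.0


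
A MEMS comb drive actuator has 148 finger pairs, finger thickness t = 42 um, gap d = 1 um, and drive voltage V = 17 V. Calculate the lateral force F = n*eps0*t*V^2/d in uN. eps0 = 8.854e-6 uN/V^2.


Step 1: Parameters: n=148, eps0=8.854e-6 uN/V^2, t=42 um, V=17 V, d=1 um
Step 2: V^2 = 289
Step 3: F = 148 * 8.854e-6 * 42 * 289 / 1
F = 15.906 uN


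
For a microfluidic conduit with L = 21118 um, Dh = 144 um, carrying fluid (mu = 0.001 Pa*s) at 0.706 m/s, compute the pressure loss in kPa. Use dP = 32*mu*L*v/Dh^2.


Step 1: Convert to SI: L = 21118e-6 m, Dh = 144e-6 m
Step 2: dP = 32 * 0.001 * 21118e-6 * 0.706 / (144e-6)^2
Step 3: dP = 23008.19 Pa
Step 4: Convert to kPa: dP = 23.01 kPa


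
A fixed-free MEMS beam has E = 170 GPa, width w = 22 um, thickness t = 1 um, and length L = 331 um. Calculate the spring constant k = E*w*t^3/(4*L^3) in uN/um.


Step 1: Convert E to consistent units (1 GPa = 1000 uN/um^2).
E = 170 GPa = 170000 uN/um^2
Step 2: Compute t^3 = 1^3 = 1
Step 3: Compute L^3 = 331^3 = 36264691
Step 4: k = 170000 * 22 * 1 / (4 * 36264691)
k = 0.0258 uN/um
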